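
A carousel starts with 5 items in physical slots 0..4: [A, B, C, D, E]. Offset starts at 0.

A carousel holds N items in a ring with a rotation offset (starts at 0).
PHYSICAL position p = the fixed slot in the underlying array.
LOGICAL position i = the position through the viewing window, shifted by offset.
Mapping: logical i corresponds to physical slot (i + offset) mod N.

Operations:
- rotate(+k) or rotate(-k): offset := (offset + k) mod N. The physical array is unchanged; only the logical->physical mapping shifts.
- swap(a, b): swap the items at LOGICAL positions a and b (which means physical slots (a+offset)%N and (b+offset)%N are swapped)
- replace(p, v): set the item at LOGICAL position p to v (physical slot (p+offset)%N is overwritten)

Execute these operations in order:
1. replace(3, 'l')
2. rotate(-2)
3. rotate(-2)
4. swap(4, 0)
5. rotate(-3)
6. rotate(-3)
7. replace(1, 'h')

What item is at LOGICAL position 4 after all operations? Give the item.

Answer: E

Derivation:
After op 1 (replace(3, 'l')): offset=0, physical=[A,B,C,l,E], logical=[A,B,C,l,E]
After op 2 (rotate(-2)): offset=3, physical=[A,B,C,l,E], logical=[l,E,A,B,C]
After op 3 (rotate(-2)): offset=1, physical=[A,B,C,l,E], logical=[B,C,l,E,A]
After op 4 (swap(4, 0)): offset=1, physical=[B,A,C,l,E], logical=[A,C,l,E,B]
After op 5 (rotate(-3)): offset=3, physical=[B,A,C,l,E], logical=[l,E,B,A,C]
After op 6 (rotate(-3)): offset=0, physical=[B,A,C,l,E], logical=[B,A,C,l,E]
After op 7 (replace(1, 'h')): offset=0, physical=[B,h,C,l,E], logical=[B,h,C,l,E]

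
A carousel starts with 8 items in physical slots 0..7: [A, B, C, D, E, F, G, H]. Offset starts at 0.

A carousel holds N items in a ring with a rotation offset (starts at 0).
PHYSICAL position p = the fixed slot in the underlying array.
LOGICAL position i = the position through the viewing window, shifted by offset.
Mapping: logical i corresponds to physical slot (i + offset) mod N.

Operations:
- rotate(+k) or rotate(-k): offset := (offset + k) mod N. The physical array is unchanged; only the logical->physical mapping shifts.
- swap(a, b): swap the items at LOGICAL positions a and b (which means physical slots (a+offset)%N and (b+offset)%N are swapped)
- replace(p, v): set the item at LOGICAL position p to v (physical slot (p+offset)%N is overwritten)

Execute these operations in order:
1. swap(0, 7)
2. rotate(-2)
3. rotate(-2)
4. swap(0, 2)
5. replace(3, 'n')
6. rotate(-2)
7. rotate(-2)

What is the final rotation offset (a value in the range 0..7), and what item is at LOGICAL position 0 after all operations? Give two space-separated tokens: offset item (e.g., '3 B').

Answer: 0 H

Derivation:
After op 1 (swap(0, 7)): offset=0, physical=[H,B,C,D,E,F,G,A], logical=[H,B,C,D,E,F,G,A]
After op 2 (rotate(-2)): offset=6, physical=[H,B,C,D,E,F,G,A], logical=[G,A,H,B,C,D,E,F]
After op 3 (rotate(-2)): offset=4, physical=[H,B,C,D,E,F,G,A], logical=[E,F,G,A,H,B,C,D]
After op 4 (swap(0, 2)): offset=4, physical=[H,B,C,D,G,F,E,A], logical=[G,F,E,A,H,B,C,D]
After op 5 (replace(3, 'n')): offset=4, physical=[H,B,C,D,G,F,E,n], logical=[G,F,E,n,H,B,C,D]
After op 6 (rotate(-2)): offset=2, physical=[H,B,C,D,G,F,E,n], logical=[C,D,G,F,E,n,H,B]
After op 7 (rotate(-2)): offset=0, physical=[H,B,C,D,G,F,E,n], logical=[H,B,C,D,G,F,E,n]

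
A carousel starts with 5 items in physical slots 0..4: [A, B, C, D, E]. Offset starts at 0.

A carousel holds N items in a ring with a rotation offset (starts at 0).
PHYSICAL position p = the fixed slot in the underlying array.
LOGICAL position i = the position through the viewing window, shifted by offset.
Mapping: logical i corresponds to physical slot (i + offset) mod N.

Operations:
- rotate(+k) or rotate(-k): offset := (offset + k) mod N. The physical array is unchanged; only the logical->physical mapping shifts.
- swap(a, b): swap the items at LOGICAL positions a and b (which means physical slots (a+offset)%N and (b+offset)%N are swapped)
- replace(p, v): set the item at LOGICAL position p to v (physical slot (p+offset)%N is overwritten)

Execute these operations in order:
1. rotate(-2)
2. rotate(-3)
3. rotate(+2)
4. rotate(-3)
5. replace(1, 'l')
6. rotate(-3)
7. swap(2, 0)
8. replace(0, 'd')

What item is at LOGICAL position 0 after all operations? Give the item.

Answer: d

Derivation:
After op 1 (rotate(-2)): offset=3, physical=[A,B,C,D,E], logical=[D,E,A,B,C]
After op 2 (rotate(-3)): offset=0, physical=[A,B,C,D,E], logical=[A,B,C,D,E]
After op 3 (rotate(+2)): offset=2, physical=[A,B,C,D,E], logical=[C,D,E,A,B]
After op 4 (rotate(-3)): offset=4, physical=[A,B,C,D,E], logical=[E,A,B,C,D]
After op 5 (replace(1, 'l')): offset=4, physical=[l,B,C,D,E], logical=[E,l,B,C,D]
After op 6 (rotate(-3)): offset=1, physical=[l,B,C,D,E], logical=[B,C,D,E,l]
After op 7 (swap(2, 0)): offset=1, physical=[l,D,C,B,E], logical=[D,C,B,E,l]
After op 8 (replace(0, 'd')): offset=1, physical=[l,d,C,B,E], logical=[d,C,B,E,l]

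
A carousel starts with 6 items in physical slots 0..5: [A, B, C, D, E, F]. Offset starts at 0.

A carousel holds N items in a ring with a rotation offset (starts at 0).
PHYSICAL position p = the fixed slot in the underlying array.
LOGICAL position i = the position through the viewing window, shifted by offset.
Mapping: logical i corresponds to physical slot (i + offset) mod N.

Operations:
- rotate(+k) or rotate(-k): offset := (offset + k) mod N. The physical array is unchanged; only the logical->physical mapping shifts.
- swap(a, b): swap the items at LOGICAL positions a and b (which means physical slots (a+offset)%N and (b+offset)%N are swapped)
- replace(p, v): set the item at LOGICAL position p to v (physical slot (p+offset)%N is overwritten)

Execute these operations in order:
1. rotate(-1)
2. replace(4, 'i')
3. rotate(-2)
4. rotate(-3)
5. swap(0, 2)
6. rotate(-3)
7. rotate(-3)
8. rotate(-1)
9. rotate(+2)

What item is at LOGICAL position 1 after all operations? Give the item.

After op 1 (rotate(-1)): offset=5, physical=[A,B,C,D,E,F], logical=[F,A,B,C,D,E]
After op 2 (replace(4, 'i')): offset=5, physical=[A,B,C,i,E,F], logical=[F,A,B,C,i,E]
After op 3 (rotate(-2)): offset=3, physical=[A,B,C,i,E,F], logical=[i,E,F,A,B,C]
After op 4 (rotate(-3)): offset=0, physical=[A,B,C,i,E,F], logical=[A,B,C,i,E,F]
After op 5 (swap(0, 2)): offset=0, physical=[C,B,A,i,E,F], logical=[C,B,A,i,E,F]
After op 6 (rotate(-3)): offset=3, physical=[C,B,A,i,E,F], logical=[i,E,F,C,B,A]
After op 7 (rotate(-3)): offset=0, physical=[C,B,A,i,E,F], logical=[C,B,A,i,E,F]
After op 8 (rotate(-1)): offset=5, physical=[C,B,A,i,E,F], logical=[F,C,B,A,i,E]
After op 9 (rotate(+2)): offset=1, physical=[C,B,A,i,E,F], logical=[B,A,i,E,F,C]

Answer: A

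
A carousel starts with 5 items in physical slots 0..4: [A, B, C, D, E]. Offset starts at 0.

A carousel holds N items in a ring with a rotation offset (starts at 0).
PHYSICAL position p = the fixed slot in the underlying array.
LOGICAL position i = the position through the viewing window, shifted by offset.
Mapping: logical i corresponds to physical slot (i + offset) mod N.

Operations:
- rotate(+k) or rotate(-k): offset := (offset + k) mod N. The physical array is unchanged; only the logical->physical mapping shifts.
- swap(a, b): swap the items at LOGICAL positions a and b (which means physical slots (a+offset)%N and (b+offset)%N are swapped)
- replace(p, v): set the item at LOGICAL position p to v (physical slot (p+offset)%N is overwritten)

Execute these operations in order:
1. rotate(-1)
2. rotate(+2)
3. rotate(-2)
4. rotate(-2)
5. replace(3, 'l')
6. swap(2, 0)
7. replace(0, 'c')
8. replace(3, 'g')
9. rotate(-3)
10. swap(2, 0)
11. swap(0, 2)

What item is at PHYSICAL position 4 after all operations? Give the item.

Answer: C

Derivation:
After op 1 (rotate(-1)): offset=4, physical=[A,B,C,D,E], logical=[E,A,B,C,D]
After op 2 (rotate(+2)): offset=1, physical=[A,B,C,D,E], logical=[B,C,D,E,A]
After op 3 (rotate(-2)): offset=4, physical=[A,B,C,D,E], logical=[E,A,B,C,D]
After op 4 (rotate(-2)): offset=2, physical=[A,B,C,D,E], logical=[C,D,E,A,B]
After op 5 (replace(3, 'l')): offset=2, physical=[l,B,C,D,E], logical=[C,D,E,l,B]
After op 6 (swap(2, 0)): offset=2, physical=[l,B,E,D,C], logical=[E,D,C,l,B]
After op 7 (replace(0, 'c')): offset=2, physical=[l,B,c,D,C], logical=[c,D,C,l,B]
After op 8 (replace(3, 'g')): offset=2, physical=[g,B,c,D,C], logical=[c,D,C,g,B]
After op 9 (rotate(-3)): offset=4, physical=[g,B,c,D,C], logical=[C,g,B,c,D]
After op 10 (swap(2, 0)): offset=4, physical=[g,C,c,D,B], logical=[B,g,C,c,D]
After op 11 (swap(0, 2)): offset=4, physical=[g,B,c,D,C], logical=[C,g,B,c,D]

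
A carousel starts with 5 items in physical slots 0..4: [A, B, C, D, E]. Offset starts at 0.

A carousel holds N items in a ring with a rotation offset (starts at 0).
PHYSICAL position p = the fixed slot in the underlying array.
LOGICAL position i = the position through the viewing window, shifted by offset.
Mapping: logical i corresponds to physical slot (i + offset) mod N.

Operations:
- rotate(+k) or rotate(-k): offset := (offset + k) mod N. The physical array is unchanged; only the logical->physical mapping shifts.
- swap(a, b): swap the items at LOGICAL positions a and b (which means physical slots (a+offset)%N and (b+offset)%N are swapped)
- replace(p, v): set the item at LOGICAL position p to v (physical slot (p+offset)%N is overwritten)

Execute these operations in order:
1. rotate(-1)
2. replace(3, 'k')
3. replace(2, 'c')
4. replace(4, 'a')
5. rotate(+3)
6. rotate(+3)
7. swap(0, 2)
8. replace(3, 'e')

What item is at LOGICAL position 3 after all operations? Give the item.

After op 1 (rotate(-1)): offset=4, physical=[A,B,C,D,E], logical=[E,A,B,C,D]
After op 2 (replace(3, 'k')): offset=4, physical=[A,B,k,D,E], logical=[E,A,B,k,D]
After op 3 (replace(2, 'c')): offset=4, physical=[A,c,k,D,E], logical=[E,A,c,k,D]
After op 4 (replace(4, 'a')): offset=4, physical=[A,c,k,a,E], logical=[E,A,c,k,a]
After op 5 (rotate(+3)): offset=2, physical=[A,c,k,a,E], logical=[k,a,E,A,c]
After op 6 (rotate(+3)): offset=0, physical=[A,c,k,a,E], logical=[A,c,k,a,E]
After op 7 (swap(0, 2)): offset=0, physical=[k,c,A,a,E], logical=[k,c,A,a,E]
After op 8 (replace(3, 'e')): offset=0, physical=[k,c,A,e,E], logical=[k,c,A,e,E]

Answer: e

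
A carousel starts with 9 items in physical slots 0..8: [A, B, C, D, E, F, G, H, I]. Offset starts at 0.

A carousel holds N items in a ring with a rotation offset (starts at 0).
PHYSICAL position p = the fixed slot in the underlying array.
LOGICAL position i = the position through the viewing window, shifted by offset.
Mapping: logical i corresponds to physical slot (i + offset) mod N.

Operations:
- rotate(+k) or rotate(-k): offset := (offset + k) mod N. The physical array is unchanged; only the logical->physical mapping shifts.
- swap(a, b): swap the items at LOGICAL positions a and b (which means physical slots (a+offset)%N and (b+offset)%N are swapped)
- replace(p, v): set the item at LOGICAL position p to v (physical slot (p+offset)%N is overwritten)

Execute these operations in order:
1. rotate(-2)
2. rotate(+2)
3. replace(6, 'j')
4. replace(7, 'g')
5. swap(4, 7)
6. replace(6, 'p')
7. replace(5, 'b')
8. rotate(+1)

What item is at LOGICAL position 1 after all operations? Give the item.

Answer: C

Derivation:
After op 1 (rotate(-2)): offset=7, physical=[A,B,C,D,E,F,G,H,I], logical=[H,I,A,B,C,D,E,F,G]
After op 2 (rotate(+2)): offset=0, physical=[A,B,C,D,E,F,G,H,I], logical=[A,B,C,D,E,F,G,H,I]
After op 3 (replace(6, 'j')): offset=0, physical=[A,B,C,D,E,F,j,H,I], logical=[A,B,C,D,E,F,j,H,I]
After op 4 (replace(7, 'g')): offset=0, physical=[A,B,C,D,E,F,j,g,I], logical=[A,B,C,D,E,F,j,g,I]
After op 5 (swap(4, 7)): offset=0, physical=[A,B,C,D,g,F,j,E,I], logical=[A,B,C,D,g,F,j,E,I]
After op 6 (replace(6, 'p')): offset=0, physical=[A,B,C,D,g,F,p,E,I], logical=[A,B,C,D,g,F,p,E,I]
After op 7 (replace(5, 'b')): offset=0, physical=[A,B,C,D,g,b,p,E,I], logical=[A,B,C,D,g,b,p,E,I]
After op 8 (rotate(+1)): offset=1, physical=[A,B,C,D,g,b,p,E,I], logical=[B,C,D,g,b,p,E,I,A]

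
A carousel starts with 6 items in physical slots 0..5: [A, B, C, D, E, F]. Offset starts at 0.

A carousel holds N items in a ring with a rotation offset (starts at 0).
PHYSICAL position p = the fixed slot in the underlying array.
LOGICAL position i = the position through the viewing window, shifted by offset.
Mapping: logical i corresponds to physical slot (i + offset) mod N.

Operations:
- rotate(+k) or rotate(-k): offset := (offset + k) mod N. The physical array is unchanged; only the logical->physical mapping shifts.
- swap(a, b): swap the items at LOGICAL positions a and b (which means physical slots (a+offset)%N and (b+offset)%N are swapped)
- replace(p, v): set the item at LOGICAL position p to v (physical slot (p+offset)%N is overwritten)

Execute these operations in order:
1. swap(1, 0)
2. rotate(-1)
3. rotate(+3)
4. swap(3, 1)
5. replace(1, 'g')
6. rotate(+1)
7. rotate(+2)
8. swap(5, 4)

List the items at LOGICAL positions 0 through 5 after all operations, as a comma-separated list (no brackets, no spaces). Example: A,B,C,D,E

After op 1 (swap(1, 0)): offset=0, physical=[B,A,C,D,E,F], logical=[B,A,C,D,E,F]
After op 2 (rotate(-1)): offset=5, physical=[B,A,C,D,E,F], logical=[F,B,A,C,D,E]
After op 3 (rotate(+3)): offset=2, physical=[B,A,C,D,E,F], logical=[C,D,E,F,B,A]
After op 4 (swap(3, 1)): offset=2, physical=[B,A,C,F,E,D], logical=[C,F,E,D,B,A]
After op 5 (replace(1, 'g')): offset=2, physical=[B,A,C,g,E,D], logical=[C,g,E,D,B,A]
After op 6 (rotate(+1)): offset=3, physical=[B,A,C,g,E,D], logical=[g,E,D,B,A,C]
After op 7 (rotate(+2)): offset=5, physical=[B,A,C,g,E,D], logical=[D,B,A,C,g,E]
After op 8 (swap(5, 4)): offset=5, physical=[B,A,C,E,g,D], logical=[D,B,A,C,E,g]

Answer: D,B,A,C,E,g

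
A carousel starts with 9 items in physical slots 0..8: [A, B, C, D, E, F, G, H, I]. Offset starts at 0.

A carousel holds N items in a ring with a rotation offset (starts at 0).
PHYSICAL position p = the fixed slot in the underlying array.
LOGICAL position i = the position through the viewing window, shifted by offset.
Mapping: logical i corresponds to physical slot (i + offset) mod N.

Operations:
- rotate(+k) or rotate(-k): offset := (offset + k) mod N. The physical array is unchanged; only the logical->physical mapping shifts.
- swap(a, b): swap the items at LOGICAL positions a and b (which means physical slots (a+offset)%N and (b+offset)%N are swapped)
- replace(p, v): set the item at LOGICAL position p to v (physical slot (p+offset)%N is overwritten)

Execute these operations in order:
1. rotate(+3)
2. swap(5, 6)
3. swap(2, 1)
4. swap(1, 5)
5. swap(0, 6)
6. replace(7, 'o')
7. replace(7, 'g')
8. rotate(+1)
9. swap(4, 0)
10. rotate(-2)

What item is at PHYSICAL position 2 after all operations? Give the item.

After op 1 (rotate(+3)): offset=3, physical=[A,B,C,D,E,F,G,H,I], logical=[D,E,F,G,H,I,A,B,C]
After op 2 (swap(5, 6)): offset=3, physical=[I,B,C,D,E,F,G,H,A], logical=[D,E,F,G,H,A,I,B,C]
After op 3 (swap(2, 1)): offset=3, physical=[I,B,C,D,F,E,G,H,A], logical=[D,F,E,G,H,A,I,B,C]
After op 4 (swap(1, 5)): offset=3, physical=[I,B,C,D,A,E,G,H,F], logical=[D,A,E,G,H,F,I,B,C]
After op 5 (swap(0, 6)): offset=3, physical=[D,B,C,I,A,E,G,H,F], logical=[I,A,E,G,H,F,D,B,C]
After op 6 (replace(7, 'o')): offset=3, physical=[D,o,C,I,A,E,G,H,F], logical=[I,A,E,G,H,F,D,o,C]
After op 7 (replace(7, 'g')): offset=3, physical=[D,g,C,I,A,E,G,H,F], logical=[I,A,E,G,H,F,D,g,C]
After op 8 (rotate(+1)): offset=4, physical=[D,g,C,I,A,E,G,H,F], logical=[A,E,G,H,F,D,g,C,I]
After op 9 (swap(4, 0)): offset=4, physical=[D,g,C,I,F,E,G,H,A], logical=[F,E,G,H,A,D,g,C,I]
After op 10 (rotate(-2)): offset=2, physical=[D,g,C,I,F,E,G,H,A], logical=[C,I,F,E,G,H,A,D,g]

Answer: C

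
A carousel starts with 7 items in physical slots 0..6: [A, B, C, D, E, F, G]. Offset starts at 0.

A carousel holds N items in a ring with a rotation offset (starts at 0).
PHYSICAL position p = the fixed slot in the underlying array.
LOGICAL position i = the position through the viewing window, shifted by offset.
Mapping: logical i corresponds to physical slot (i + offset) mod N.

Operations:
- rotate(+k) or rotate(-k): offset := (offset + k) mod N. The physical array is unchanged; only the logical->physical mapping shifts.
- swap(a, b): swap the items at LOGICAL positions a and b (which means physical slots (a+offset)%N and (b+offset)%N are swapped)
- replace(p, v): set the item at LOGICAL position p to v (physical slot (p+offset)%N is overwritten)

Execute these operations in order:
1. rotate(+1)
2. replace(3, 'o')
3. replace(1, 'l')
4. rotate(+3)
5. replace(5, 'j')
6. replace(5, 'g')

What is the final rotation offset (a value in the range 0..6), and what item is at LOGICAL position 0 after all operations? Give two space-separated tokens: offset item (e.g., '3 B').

Answer: 4 o

Derivation:
After op 1 (rotate(+1)): offset=1, physical=[A,B,C,D,E,F,G], logical=[B,C,D,E,F,G,A]
After op 2 (replace(3, 'o')): offset=1, physical=[A,B,C,D,o,F,G], logical=[B,C,D,o,F,G,A]
After op 3 (replace(1, 'l')): offset=1, physical=[A,B,l,D,o,F,G], logical=[B,l,D,o,F,G,A]
After op 4 (rotate(+3)): offset=4, physical=[A,B,l,D,o,F,G], logical=[o,F,G,A,B,l,D]
After op 5 (replace(5, 'j')): offset=4, physical=[A,B,j,D,o,F,G], logical=[o,F,G,A,B,j,D]
After op 6 (replace(5, 'g')): offset=4, physical=[A,B,g,D,o,F,G], logical=[o,F,G,A,B,g,D]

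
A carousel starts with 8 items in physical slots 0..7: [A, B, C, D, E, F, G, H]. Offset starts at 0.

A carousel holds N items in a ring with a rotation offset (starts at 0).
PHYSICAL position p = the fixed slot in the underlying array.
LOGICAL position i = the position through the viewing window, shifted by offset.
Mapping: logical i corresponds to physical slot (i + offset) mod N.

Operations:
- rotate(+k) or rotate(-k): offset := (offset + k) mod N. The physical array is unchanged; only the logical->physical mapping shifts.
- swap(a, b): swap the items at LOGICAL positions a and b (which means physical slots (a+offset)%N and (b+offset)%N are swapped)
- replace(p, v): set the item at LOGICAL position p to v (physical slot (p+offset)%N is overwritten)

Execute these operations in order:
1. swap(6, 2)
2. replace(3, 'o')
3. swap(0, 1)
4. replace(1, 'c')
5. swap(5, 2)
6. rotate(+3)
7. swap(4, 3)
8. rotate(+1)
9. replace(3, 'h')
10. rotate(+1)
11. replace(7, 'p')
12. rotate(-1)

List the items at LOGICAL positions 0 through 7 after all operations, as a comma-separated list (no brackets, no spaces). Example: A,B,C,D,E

After op 1 (swap(6, 2)): offset=0, physical=[A,B,G,D,E,F,C,H], logical=[A,B,G,D,E,F,C,H]
After op 2 (replace(3, 'o')): offset=0, physical=[A,B,G,o,E,F,C,H], logical=[A,B,G,o,E,F,C,H]
After op 3 (swap(0, 1)): offset=0, physical=[B,A,G,o,E,F,C,H], logical=[B,A,G,o,E,F,C,H]
After op 4 (replace(1, 'c')): offset=0, physical=[B,c,G,o,E,F,C,H], logical=[B,c,G,o,E,F,C,H]
After op 5 (swap(5, 2)): offset=0, physical=[B,c,F,o,E,G,C,H], logical=[B,c,F,o,E,G,C,H]
After op 6 (rotate(+3)): offset=3, physical=[B,c,F,o,E,G,C,H], logical=[o,E,G,C,H,B,c,F]
After op 7 (swap(4, 3)): offset=3, physical=[B,c,F,o,E,G,H,C], logical=[o,E,G,H,C,B,c,F]
After op 8 (rotate(+1)): offset=4, physical=[B,c,F,o,E,G,H,C], logical=[E,G,H,C,B,c,F,o]
After op 9 (replace(3, 'h')): offset=4, physical=[B,c,F,o,E,G,H,h], logical=[E,G,H,h,B,c,F,o]
After op 10 (rotate(+1)): offset=5, physical=[B,c,F,o,E,G,H,h], logical=[G,H,h,B,c,F,o,E]
After op 11 (replace(7, 'p')): offset=5, physical=[B,c,F,o,p,G,H,h], logical=[G,H,h,B,c,F,o,p]
After op 12 (rotate(-1)): offset=4, physical=[B,c,F,o,p,G,H,h], logical=[p,G,H,h,B,c,F,o]

Answer: p,G,H,h,B,c,F,o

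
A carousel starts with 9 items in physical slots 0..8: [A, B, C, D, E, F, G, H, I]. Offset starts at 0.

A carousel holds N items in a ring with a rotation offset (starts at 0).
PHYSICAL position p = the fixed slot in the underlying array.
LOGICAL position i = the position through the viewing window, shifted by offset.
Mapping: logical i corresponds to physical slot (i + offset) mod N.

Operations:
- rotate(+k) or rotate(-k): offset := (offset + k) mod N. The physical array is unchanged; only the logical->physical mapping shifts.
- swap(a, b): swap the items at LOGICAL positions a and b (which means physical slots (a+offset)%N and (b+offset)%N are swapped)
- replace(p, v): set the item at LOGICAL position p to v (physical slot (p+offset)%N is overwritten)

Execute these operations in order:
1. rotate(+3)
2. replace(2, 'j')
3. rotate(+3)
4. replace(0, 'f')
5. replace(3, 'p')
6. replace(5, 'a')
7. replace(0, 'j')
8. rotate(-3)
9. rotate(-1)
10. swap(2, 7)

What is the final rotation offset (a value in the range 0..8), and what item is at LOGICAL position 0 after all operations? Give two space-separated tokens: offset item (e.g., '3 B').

Answer: 2 a

Derivation:
After op 1 (rotate(+3)): offset=3, physical=[A,B,C,D,E,F,G,H,I], logical=[D,E,F,G,H,I,A,B,C]
After op 2 (replace(2, 'j')): offset=3, physical=[A,B,C,D,E,j,G,H,I], logical=[D,E,j,G,H,I,A,B,C]
After op 3 (rotate(+3)): offset=6, physical=[A,B,C,D,E,j,G,H,I], logical=[G,H,I,A,B,C,D,E,j]
After op 4 (replace(0, 'f')): offset=6, physical=[A,B,C,D,E,j,f,H,I], logical=[f,H,I,A,B,C,D,E,j]
After op 5 (replace(3, 'p')): offset=6, physical=[p,B,C,D,E,j,f,H,I], logical=[f,H,I,p,B,C,D,E,j]
After op 6 (replace(5, 'a')): offset=6, physical=[p,B,a,D,E,j,f,H,I], logical=[f,H,I,p,B,a,D,E,j]
After op 7 (replace(0, 'j')): offset=6, physical=[p,B,a,D,E,j,j,H,I], logical=[j,H,I,p,B,a,D,E,j]
After op 8 (rotate(-3)): offset=3, physical=[p,B,a,D,E,j,j,H,I], logical=[D,E,j,j,H,I,p,B,a]
After op 9 (rotate(-1)): offset=2, physical=[p,B,a,D,E,j,j,H,I], logical=[a,D,E,j,j,H,I,p,B]
After op 10 (swap(2, 7)): offset=2, physical=[E,B,a,D,p,j,j,H,I], logical=[a,D,p,j,j,H,I,E,B]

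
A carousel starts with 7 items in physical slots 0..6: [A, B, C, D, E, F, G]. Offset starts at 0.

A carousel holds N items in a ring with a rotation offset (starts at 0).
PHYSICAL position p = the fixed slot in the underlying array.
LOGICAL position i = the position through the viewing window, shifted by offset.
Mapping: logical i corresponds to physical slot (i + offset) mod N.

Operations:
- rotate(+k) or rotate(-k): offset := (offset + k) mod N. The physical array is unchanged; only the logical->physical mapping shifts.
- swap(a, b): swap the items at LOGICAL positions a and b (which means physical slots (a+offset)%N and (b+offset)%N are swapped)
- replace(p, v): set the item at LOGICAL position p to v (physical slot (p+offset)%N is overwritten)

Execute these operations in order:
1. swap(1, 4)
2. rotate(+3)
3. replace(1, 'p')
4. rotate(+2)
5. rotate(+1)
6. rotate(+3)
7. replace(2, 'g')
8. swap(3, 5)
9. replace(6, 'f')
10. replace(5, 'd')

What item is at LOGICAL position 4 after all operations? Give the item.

Answer: G

Derivation:
After op 1 (swap(1, 4)): offset=0, physical=[A,E,C,D,B,F,G], logical=[A,E,C,D,B,F,G]
After op 2 (rotate(+3)): offset=3, physical=[A,E,C,D,B,F,G], logical=[D,B,F,G,A,E,C]
After op 3 (replace(1, 'p')): offset=3, physical=[A,E,C,D,p,F,G], logical=[D,p,F,G,A,E,C]
After op 4 (rotate(+2)): offset=5, physical=[A,E,C,D,p,F,G], logical=[F,G,A,E,C,D,p]
After op 5 (rotate(+1)): offset=6, physical=[A,E,C,D,p,F,G], logical=[G,A,E,C,D,p,F]
After op 6 (rotate(+3)): offset=2, physical=[A,E,C,D,p,F,G], logical=[C,D,p,F,G,A,E]
After op 7 (replace(2, 'g')): offset=2, physical=[A,E,C,D,g,F,G], logical=[C,D,g,F,G,A,E]
After op 8 (swap(3, 5)): offset=2, physical=[F,E,C,D,g,A,G], logical=[C,D,g,A,G,F,E]
After op 9 (replace(6, 'f')): offset=2, physical=[F,f,C,D,g,A,G], logical=[C,D,g,A,G,F,f]
After op 10 (replace(5, 'd')): offset=2, physical=[d,f,C,D,g,A,G], logical=[C,D,g,A,G,d,f]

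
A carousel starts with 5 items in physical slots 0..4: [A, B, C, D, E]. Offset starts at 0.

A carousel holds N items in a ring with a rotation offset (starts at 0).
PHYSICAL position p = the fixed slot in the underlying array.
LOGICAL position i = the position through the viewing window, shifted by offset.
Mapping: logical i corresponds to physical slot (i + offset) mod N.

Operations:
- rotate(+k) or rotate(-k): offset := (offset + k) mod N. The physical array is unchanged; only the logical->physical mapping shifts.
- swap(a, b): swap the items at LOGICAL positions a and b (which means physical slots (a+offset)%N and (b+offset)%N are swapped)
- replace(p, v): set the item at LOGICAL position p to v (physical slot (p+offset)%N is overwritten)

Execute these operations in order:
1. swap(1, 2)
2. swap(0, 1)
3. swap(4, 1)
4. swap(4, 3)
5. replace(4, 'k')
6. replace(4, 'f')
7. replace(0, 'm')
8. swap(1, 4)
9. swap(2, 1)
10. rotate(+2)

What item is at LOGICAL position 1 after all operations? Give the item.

After op 1 (swap(1, 2)): offset=0, physical=[A,C,B,D,E], logical=[A,C,B,D,E]
After op 2 (swap(0, 1)): offset=0, physical=[C,A,B,D,E], logical=[C,A,B,D,E]
After op 3 (swap(4, 1)): offset=0, physical=[C,E,B,D,A], logical=[C,E,B,D,A]
After op 4 (swap(4, 3)): offset=0, physical=[C,E,B,A,D], logical=[C,E,B,A,D]
After op 5 (replace(4, 'k')): offset=0, physical=[C,E,B,A,k], logical=[C,E,B,A,k]
After op 6 (replace(4, 'f')): offset=0, physical=[C,E,B,A,f], logical=[C,E,B,A,f]
After op 7 (replace(0, 'm')): offset=0, physical=[m,E,B,A,f], logical=[m,E,B,A,f]
After op 8 (swap(1, 4)): offset=0, physical=[m,f,B,A,E], logical=[m,f,B,A,E]
After op 9 (swap(2, 1)): offset=0, physical=[m,B,f,A,E], logical=[m,B,f,A,E]
After op 10 (rotate(+2)): offset=2, physical=[m,B,f,A,E], logical=[f,A,E,m,B]

Answer: A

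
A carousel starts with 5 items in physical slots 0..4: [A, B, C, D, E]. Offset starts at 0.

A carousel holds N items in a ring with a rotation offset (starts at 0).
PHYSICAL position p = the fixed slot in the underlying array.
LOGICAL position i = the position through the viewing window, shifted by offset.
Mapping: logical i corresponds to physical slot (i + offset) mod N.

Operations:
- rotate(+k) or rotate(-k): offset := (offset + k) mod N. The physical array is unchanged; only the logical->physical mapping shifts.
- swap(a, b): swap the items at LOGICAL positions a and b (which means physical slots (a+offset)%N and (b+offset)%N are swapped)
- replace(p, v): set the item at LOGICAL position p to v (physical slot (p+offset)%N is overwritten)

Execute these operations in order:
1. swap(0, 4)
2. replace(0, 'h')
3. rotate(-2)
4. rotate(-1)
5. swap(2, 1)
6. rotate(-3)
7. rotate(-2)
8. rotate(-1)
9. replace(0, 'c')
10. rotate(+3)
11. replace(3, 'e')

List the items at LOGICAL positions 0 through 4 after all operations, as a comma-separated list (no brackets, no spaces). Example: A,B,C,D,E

Answer: D,h,c,e,A

Derivation:
After op 1 (swap(0, 4)): offset=0, physical=[E,B,C,D,A], logical=[E,B,C,D,A]
After op 2 (replace(0, 'h')): offset=0, physical=[h,B,C,D,A], logical=[h,B,C,D,A]
After op 3 (rotate(-2)): offset=3, physical=[h,B,C,D,A], logical=[D,A,h,B,C]
After op 4 (rotate(-1)): offset=2, physical=[h,B,C,D,A], logical=[C,D,A,h,B]
After op 5 (swap(2, 1)): offset=2, physical=[h,B,C,A,D], logical=[C,A,D,h,B]
After op 6 (rotate(-3)): offset=4, physical=[h,B,C,A,D], logical=[D,h,B,C,A]
After op 7 (rotate(-2)): offset=2, physical=[h,B,C,A,D], logical=[C,A,D,h,B]
After op 8 (rotate(-1)): offset=1, physical=[h,B,C,A,D], logical=[B,C,A,D,h]
After op 9 (replace(0, 'c')): offset=1, physical=[h,c,C,A,D], logical=[c,C,A,D,h]
After op 10 (rotate(+3)): offset=4, physical=[h,c,C,A,D], logical=[D,h,c,C,A]
After op 11 (replace(3, 'e')): offset=4, physical=[h,c,e,A,D], logical=[D,h,c,e,A]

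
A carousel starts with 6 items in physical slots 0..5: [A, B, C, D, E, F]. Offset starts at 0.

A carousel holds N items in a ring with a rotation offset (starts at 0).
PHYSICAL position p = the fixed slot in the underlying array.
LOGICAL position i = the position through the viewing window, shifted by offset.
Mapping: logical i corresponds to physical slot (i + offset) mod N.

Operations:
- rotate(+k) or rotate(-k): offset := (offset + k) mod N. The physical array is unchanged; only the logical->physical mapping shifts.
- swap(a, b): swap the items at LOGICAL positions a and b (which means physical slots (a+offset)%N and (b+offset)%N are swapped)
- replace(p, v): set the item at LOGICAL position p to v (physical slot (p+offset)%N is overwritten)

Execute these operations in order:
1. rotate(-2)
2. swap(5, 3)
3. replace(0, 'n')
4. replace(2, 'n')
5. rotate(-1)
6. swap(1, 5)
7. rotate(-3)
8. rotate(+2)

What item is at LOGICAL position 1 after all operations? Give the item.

After op 1 (rotate(-2)): offset=4, physical=[A,B,C,D,E,F], logical=[E,F,A,B,C,D]
After op 2 (swap(5, 3)): offset=4, physical=[A,D,C,B,E,F], logical=[E,F,A,D,C,B]
After op 3 (replace(0, 'n')): offset=4, physical=[A,D,C,B,n,F], logical=[n,F,A,D,C,B]
After op 4 (replace(2, 'n')): offset=4, physical=[n,D,C,B,n,F], logical=[n,F,n,D,C,B]
After op 5 (rotate(-1)): offset=3, physical=[n,D,C,B,n,F], logical=[B,n,F,n,D,C]
After op 6 (swap(1, 5)): offset=3, physical=[n,D,n,B,C,F], logical=[B,C,F,n,D,n]
After op 7 (rotate(-3)): offset=0, physical=[n,D,n,B,C,F], logical=[n,D,n,B,C,F]
After op 8 (rotate(+2)): offset=2, physical=[n,D,n,B,C,F], logical=[n,B,C,F,n,D]

Answer: B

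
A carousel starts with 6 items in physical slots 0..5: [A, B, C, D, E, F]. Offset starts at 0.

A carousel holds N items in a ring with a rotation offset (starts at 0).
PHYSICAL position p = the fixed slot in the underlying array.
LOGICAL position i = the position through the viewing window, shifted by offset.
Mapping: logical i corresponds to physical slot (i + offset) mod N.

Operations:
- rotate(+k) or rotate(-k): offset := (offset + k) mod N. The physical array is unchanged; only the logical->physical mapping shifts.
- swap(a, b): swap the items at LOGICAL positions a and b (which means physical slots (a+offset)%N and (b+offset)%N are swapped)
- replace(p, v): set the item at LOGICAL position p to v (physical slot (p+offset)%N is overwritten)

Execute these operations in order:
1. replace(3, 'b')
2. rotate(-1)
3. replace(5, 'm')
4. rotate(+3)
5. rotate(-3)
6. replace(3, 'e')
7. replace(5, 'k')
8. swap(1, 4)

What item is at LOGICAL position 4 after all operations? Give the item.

After op 1 (replace(3, 'b')): offset=0, physical=[A,B,C,b,E,F], logical=[A,B,C,b,E,F]
After op 2 (rotate(-1)): offset=5, physical=[A,B,C,b,E,F], logical=[F,A,B,C,b,E]
After op 3 (replace(5, 'm')): offset=5, physical=[A,B,C,b,m,F], logical=[F,A,B,C,b,m]
After op 4 (rotate(+3)): offset=2, physical=[A,B,C,b,m,F], logical=[C,b,m,F,A,B]
After op 5 (rotate(-3)): offset=5, physical=[A,B,C,b,m,F], logical=[F,A,B,C,b,m]
After op 6 (replace(3, 'e')): offset=5, physical=[A,B,e,b,m,F], logical=[F,A,B,e,b,m]
After op 7 (replace(5, 'k')): offset=5, physical=[A,B,e,b,k,F], logical=[F,A,B,e,b,k]
After op 8 (swap(1, 4)): offset=5, physical=[b,B,e,A,k,F], logical=[F,b,B,e,A,k]

Answer: A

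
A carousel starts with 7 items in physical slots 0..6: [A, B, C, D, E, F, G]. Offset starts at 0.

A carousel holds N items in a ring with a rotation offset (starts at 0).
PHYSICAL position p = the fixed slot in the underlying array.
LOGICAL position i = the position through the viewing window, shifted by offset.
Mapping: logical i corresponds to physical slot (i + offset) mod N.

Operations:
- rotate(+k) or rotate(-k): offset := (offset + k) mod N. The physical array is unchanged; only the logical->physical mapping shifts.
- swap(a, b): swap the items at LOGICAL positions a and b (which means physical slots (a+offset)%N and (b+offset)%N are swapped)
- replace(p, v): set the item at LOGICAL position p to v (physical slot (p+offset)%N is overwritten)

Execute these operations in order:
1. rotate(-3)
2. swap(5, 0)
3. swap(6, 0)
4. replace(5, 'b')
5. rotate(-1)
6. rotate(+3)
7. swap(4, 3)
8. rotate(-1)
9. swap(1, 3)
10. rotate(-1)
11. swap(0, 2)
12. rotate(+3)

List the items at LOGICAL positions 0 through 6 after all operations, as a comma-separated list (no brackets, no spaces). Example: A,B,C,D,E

Answer: A,G,C,b,B,F,D

Derivation:
After op 1 (rotate(-3)): offset=4, physical=[A,B,C,D,E,F,G], logical=[E,F,G,A,B,C,D]
After op 2 (swap(5, 0)): offset=4, physical=[A,B,E,D,C,F,G], logical=[C,F,G,A,B,E,D]
After op 3 (swap(6, 0)): offset=4, physical=[A,B,E,C,D,F,G], logical=[D,F,G,A,B,E,C]
After op 4 (replace(5, 'b')): offset=4, physical=[A,B,b,C,D,F,G], logical=[D,F,G,A,B,b,C]
After op 5 (rotate(-1)): offset=3, physical=[A,B,b,C,D,F,G], logical=[C,D,F,G,A,B,b]
After op 6 (rotate(+3)): offset=6, physical=[A,B,b,C,D,F,G], logical=[G,A,B,b,C,D,F]
After op 7 (swap(4, 3)): offset=6, physical=[A,B,C,b,D,F,G], logical=[G,A,B,C,b,D,F]
After op 8 (rotate(-1)): offset=5, physical=[A,B,C,b,D,F,G], logical=[F,G,A,B,C,b,D]
After op 9 (swap(1, 3)): offset=5, physical=[A,G,C,b,D,F,B], logical=[F,B,A,G,C,b,D]
After op 10 (rotate(-1)): offset=4, physical=[A,G,C,b,D,F,B], logical=[D,F,B,A,G,C,b]
After op 11 (swap(0, 2)): offset=4, physical=[A,G,C,b,B,F,D], logical=[B,F,D,A,G,C,b]
After op 12 (rotate(+3)): offset=0, physical=[A,G,C,b,B,F,D], logical=[A,G,C,b,B,F,D]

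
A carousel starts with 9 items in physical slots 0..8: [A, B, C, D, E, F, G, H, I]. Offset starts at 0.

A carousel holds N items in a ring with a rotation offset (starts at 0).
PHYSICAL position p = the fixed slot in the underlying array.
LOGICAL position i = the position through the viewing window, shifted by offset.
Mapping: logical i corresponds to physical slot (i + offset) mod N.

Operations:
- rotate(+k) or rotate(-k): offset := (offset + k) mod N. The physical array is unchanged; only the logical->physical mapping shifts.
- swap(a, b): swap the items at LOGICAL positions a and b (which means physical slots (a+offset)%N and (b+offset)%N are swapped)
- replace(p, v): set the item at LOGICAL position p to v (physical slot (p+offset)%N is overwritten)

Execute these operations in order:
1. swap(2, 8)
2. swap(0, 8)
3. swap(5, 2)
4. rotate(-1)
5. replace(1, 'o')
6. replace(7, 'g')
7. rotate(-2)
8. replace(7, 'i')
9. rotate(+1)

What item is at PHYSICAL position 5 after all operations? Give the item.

Answer: I

Derivation:
After op 1 (swap(2, 8)): offset=0, physical=[A,B,I,D,E,F,G,H,C], logical=[A,B,I,D,E,F,G,H,C]
After op 2 (swap(0, 8)): offset=0, physical=[C,B,I,D,E,F,G,H,A], logical=[C,B,I,D,E,F,G,H,A]
After op 3 (swap(5, 2)): offset=0, physical=[C,B,F,D,E,I,G,H,A], logical=[C,B,F,D,E,I,G,H,A]
After op 4 (rotate(-1)): offset=8, physical=[C,B,F,D,E,I,G,H,A], logical=[A,C,B,F,D,E,I,G,H]
After op 5 (replace(1, 'o')): offset=8, physical=[o,B,F,D,E,I,G,H,A], logical=[A,o,B,F,D,E,I,G,H]
After op 6 (replace(7, 'g')): offset=8, physical=[o,B,F,D,E,I,g,H,A], logical=[A,o,B,F,D,E,I,g,H]
After op 7 (rotate(-2)): offset=6, physical=[o,B,F,D,E,I,g,H,A], logical=[g,H,A,o,B,F,D,E,I]
After op 8 (replace(7, 'i')): offset=6, physical=[o,B,F,D,i,I,g,H,A], logical=[g,H,A,o,B,F,D,i,I]
After op 9 (rotate(+1)): offset=7, physical=[o,B,F,D,i,I,g,H,A], logical=[H,A,o,B,F,D,i,I,g]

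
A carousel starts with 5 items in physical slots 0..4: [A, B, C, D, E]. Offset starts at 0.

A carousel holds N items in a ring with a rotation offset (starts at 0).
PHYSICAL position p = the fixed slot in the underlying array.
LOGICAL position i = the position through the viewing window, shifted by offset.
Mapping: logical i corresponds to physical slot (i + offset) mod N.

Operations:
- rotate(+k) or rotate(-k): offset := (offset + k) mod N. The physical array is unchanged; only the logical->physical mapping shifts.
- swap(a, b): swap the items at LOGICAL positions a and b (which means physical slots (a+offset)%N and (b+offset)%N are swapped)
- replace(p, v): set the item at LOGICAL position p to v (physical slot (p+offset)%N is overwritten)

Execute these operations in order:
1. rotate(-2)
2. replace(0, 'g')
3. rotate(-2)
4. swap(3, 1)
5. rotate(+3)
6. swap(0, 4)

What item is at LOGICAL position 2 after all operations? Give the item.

After op 1 (rotate(-2)): offset=3, physical=[A,B,C,D,E], logical=[D,E,A,B,C]
After op 2 (replace(0, 'g')): offset=3, physical=[A,B,C,g,E], logical=[g,E,A,B,C]
After op 3 (rotate(-2)): offset=1, physical=[A,B,C,g,E], logical=[B,C,g,E,A]
After op 4 (swap(3, 1)): offset=1, physical=[A,B,E,g,C], logical=[B,E,g,C,A]
After op 5 (rotate(+3)): offset=4, physical=[A,B,E,g,C], logical=[C,A,B,E,g]
After op 6 (swap(0, 4)): offset=4, physical=[A,B,E,C,g], logical=[g,A,B,E,C]

Answer: B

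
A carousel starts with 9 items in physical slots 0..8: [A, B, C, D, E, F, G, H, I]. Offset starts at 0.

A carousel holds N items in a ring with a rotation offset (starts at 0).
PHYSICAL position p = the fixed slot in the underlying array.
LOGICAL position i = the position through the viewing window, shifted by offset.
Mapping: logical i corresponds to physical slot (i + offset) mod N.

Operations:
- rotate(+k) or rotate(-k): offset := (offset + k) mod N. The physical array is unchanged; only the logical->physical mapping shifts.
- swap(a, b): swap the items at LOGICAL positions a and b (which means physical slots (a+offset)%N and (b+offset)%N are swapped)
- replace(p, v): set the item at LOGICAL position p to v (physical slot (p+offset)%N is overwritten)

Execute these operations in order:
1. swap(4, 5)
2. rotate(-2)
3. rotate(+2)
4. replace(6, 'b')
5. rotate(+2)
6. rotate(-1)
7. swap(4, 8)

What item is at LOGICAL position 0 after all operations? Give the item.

Answer: B

Derivation:
After op 1 (swap(4, 5)): offset=0, physical=[A,B,C,D,F,E,G,H,I], logical=[A,B,C,D,F,E,G,H,I]
After op 2 (rotate(-2)): offset=7, physical=[A,B,C,D,F,E,G,H,I], logical=[H,I,A,B,C,D,F,E,G]
After op 3 (rotate(+2)): offset=0, physical=[A,B,C,D,F,E,G,H,I], logical=[A,B,C,D,F,E,G,H,I]
After op 4 (replace(6, 'b')): offset=0, physical=[A,B,C,D,F,E,b,H,I], logical=[A,B,C,D,F,E,b,H,I]
After op 5 (rotate(+2)): offset=2, physical=[A,B,C,D,F,E,b,H,I], logical=[C,D,F,E,b,H,I,A,B]
After op 6 (rotate(-1)): offset=1, physical=[A,B,C,D,F,E,b,H,I], logical=[B,C,D,F,E,b,H,I,A]
After op 7 (swap(4, 8)): offset=1, physical=[E,B,C,D,F,A,b,H,I], logical=[B,C,D,F,A,b,H,I,E]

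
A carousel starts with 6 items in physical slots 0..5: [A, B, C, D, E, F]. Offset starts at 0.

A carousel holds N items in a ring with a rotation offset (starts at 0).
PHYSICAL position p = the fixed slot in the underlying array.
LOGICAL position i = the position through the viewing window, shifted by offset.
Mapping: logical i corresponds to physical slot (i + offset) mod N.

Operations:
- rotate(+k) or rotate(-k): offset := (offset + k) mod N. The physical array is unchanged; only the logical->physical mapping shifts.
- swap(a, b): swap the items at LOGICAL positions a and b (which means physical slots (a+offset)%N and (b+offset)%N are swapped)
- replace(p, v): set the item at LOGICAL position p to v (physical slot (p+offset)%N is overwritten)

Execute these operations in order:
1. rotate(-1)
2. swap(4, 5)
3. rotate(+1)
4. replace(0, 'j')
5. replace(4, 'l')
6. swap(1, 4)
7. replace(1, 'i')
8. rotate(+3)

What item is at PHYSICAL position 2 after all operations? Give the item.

After op 1 (rotate(-1)): offset=5, physical=[A,B,C,D,E,F], logical=[F,A,B,C,D,E]
After op 2 (swap(4, 5)): offset=5, physical=[A,B,C,E,D,F], logical=[F,A,B,C,E,D]
After op 3 (rotate(+1)): offset=0, physical=[A,B,C,E,D,F], logical=[A,B,C,E,D,F]
After op 4 (replace(0, 'j')): offset=0, physical=[j,B,C,E,D,F], logical=[j,B,C,E,D,F]
After op 5 (replace(4, 'l')): offset=0, physical=[j,B,C,E,l,F], logical=[j,B,C,E,l,F]
After op 6 (swap(1, 4)): offset=0, physical=[j,l,C,E,B,F], logical=[j,l,C,E,B,F]
After op 7 (replace(1, 'i')): offset=0, physical=[j,i,C,E,B,F], logical=[j,i,C,E,B,F]
After op 8 (rotate(+3)): offset=3, physical=[j,i,C,E,B,F], logical=[E,B,F,j,i,C]

Answer: C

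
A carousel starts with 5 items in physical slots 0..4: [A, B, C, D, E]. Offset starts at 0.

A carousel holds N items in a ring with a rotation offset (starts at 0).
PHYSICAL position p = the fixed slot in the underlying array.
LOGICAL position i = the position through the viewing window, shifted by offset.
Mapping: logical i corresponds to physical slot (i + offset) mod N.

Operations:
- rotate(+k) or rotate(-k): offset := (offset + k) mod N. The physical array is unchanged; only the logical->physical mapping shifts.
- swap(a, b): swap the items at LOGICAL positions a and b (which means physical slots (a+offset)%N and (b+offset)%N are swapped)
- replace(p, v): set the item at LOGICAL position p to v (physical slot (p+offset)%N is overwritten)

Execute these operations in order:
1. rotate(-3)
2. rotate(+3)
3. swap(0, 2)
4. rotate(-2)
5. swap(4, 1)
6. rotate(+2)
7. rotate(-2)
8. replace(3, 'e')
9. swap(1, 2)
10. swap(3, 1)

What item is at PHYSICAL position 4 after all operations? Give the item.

After op 1 (rotate(-3)): offset=2, physical=[A,B,C,D,E], logical=[C,D,E,A,B]
After op 2 (rotate(+3)): offset=0, physical=[A,B,C,D,E], logical=[A,B,C,D,E]
After op 3 (swap(0, 2)): offset=0, physical=[C,B,A,D,E], logical=[C,B,A,D,E]
After op 4 (rotate(-2)): offset=3, physical=[C,B,A,D,E], logical=[D,E,C,B,A]
After op 5 (swap(4, 1)): offset=3, physical=[C,B,E,D,A], logical=[D,A,C,B,E]
After op 6 (rotate(+2)): offset=0, physical=[C,B,E,D,A], logical=[C,B,E,D,A]
After op 7 (rotate(-2)): offset=3, physical=[C,B,E,D,A], logical=[D,A,C,B,E]
After op 8 (replace(3, 'e')): offset=3, physical=[C,e,E,D,A], logical=[D,A,C,e,E]
After op 9 (swap(1, 2)): offset=3, physical=[A,e,E,D,C], logical=[D,C,A,e,E]
After op 10 (swap(3, 1)): offset=3, physical=[A,C,E,D,e], logical=[D,e,A,C,E]

Answer: e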